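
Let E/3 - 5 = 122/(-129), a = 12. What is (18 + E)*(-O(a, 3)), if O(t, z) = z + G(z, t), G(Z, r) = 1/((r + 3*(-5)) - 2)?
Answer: -18158/215 ≈ -84.456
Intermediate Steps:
E = 523/43 (E = 15 + 3*(122/(-129)) = 15 + 3*(122*(-1/129)) = 15 + 3*(-122/129) = 15 - 122/43 = 523/43 ≈ 12.163)
G(Z, r) = 1/(-17 + r) (G(Z, r) = 1/((r - 15) - 2) = 1/((-15 + r) - 2) = 1/(-17 + r))
O(t, z) = z + 1/(-17 + t)
(18 + E)*(-O(a, 3)) = (18 + 523/43)*(-(1 + 3*(-17 + 12))/(-17 + 12)) = 1297*(-(1 + 3*(-5))/(-5))/43 = 1297*(-(-1)*(1 - 15)/5)/43 = 1297*(-(-1)*(-14)/5)/43 = 1297*(-1*14/5)/43 = (1297/43)*(-14/5) = -18158/215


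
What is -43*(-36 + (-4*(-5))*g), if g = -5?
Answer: 5848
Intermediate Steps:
-43*(-36 + (-4*(-5))*g) = -43*(-36 - 4*(-5)*(-5)) = -43*(-36 + 20*(-5)) = -43*(-36 - 100) = -43*(-136) = 5848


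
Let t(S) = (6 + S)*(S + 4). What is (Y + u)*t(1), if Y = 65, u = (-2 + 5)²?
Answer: 2590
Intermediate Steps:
t(S) = (4 + S)*(6 + S) (t(S) = (6 + S)*(4 + S) = (4 + S)*(6 + S))
u = 9 (u = 3² = 9)
(Y + u)*t(1) = (65 + 9)*(24 + 1² + 10*1) = 74*(24 + 1 + 10) = 74*35 = 2590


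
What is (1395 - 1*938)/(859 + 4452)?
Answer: 457/5311 ≈ 0.086048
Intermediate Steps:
(1395 - 1*938)/(859 + 4452) = (1395 - 938)/5311 = 457*(1/5311) = 457/5311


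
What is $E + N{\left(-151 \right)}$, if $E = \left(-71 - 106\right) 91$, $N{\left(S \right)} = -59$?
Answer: $-16166$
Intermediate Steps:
$E = -16107$ ($E = \left(-177\right) 91 = -16107$)
$E + N{\left(-151 \right)} = -16107 - 59 = -16166$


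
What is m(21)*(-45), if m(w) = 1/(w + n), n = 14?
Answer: -9/7 ≈ -1.2857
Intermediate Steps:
m(w) = 1/(14 + w) (m(w) = 1/(w + 14) = 1/(14 + w))
m(21)*(-45) = -45/(14 + 21) = -45/35 = (1/35)*(-45) = -9/7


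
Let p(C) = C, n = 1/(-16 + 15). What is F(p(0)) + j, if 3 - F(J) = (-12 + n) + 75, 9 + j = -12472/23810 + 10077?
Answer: 119150909/11905 ≈ 10008.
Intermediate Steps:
n = -1 (n = 1/(-1) = -1)
j = 119853304/11905 (j = -9 + (-12472/23810 + 10077) = -9 + (-12472*1/23810 + 10077) = -9 + (-6236/11905 + 10077) = -9 + 119960449/11905 = 119853304/11905 ≈ 10067.)
F(J) = -59 (F(J) = 3 - ((-12 - 1) + 75) = 3 - (-13 + 75) = 3 - 1*62 = 3 - 62 = -59)
F(p(0)) + j = -59 + 119853304/11905 = 119150909/11905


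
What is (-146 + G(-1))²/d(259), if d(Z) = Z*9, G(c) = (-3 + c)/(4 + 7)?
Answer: 370300/40293 ≈ 9.1902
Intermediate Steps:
G(c) = -3/11 + c/11 (G(c) = (-3 + c)/11 = (-3 + c)*(1/11) = -3/11 + c/11)
d(Z) = 9*Z
(-146 + G(-1))²/d(259) = (-146 + (-3/11 + (1/11)*(-1)))²/((9*259)) = (-146 + (-3/11 - 1/11))²/2331 = (-146 - 4/11)²*(1/2331) = (-1610/11)²*(1/2331) = (2592100/121)*(1/2331) = 370300/40293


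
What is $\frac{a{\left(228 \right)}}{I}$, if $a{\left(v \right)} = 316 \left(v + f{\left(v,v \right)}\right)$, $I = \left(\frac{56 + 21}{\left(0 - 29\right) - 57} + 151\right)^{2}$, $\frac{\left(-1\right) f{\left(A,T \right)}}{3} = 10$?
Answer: $\frac{51416992}{18515809} \approx 2.7769$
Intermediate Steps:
$f{\left(A,T \right)} = -30$ ($f{\left(A,T \right)} = \left(-3\right) 10 = -30$)
$I = \frac{166642281}{7396}$ ($I = \left(\frac{77}{\left(0 - 29\right) - 57} + 151\right)^{2} = \left(\frac{77}{-29 - 57} + 151\right)^{2} = \left(\frac{77}{-86} + 151\right)^{2} = \left(77 \left(- \frac{1}{86}\right) + 151\right)^{2} = \left(- \frac{77}{86} + 151\right)^{2} = \left(\frac{12909}{86}\right)^{2} = \frac{166642281}{7396} \approx 22531.0$)
$a{\left(v \right)} = -9480 + 316 v$ ($a{\left(v \right)} = 316 \left(v - 30\right) = 316 \left(-30 + v\right) = -9480 + 316 v$)
$\frac{a{\left(228 \right)}}{I} = \frac{-9480 + 316 \cdot 228}{\frac{166642281}{7396}} = \left(-9480 + 72048\right) \frac{7396}{166642281} = 62568 \cdot \frac{7396}{166642281} = \frac{51416992}{18515809}$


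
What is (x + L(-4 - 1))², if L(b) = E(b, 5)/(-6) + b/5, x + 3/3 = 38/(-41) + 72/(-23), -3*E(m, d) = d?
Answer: 9623806201/288116676 ≈ 33.402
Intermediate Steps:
E(m, d) = -d/3
x = -4769/943 (x = -1 + (38/(-41) + 72/(-23)) = -1 + (38*(-1/41) + 72*(-1/23)) = -1 + (-38/41 - 72/23) = -1 - 3826/943 = -4769/943 ≈ -5.0573)
L(b) = 5/18 + b/5 (L(b) = -⅓*5/(-6) + b/5 = -5/3*(-⅙) + b*(⅕) = 5/18 + b/5)
(x + L(-4 - 1))² = (-4769/943 + (5/18 + (-4 - 1)/5))² = (-4769/943 + (5/18 + (⅕)*(-5)))² = (-4769/943 + (5/18 - 1))² = (-4769/943 - 13/18)² = (-98101/16974)² = 9623806201/288116676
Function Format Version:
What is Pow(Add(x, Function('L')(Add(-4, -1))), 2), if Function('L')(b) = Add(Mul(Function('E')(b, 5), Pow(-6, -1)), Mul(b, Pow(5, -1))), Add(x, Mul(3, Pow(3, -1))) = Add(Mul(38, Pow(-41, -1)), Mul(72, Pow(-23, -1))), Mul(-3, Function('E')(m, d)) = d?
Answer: Rational(9623806201, 288116676) ≈ 33.402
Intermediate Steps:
Function('E')(m, d) = Mul(Rational(-1, 3), d)
x = Rational(-4769, 943) (x = Add(-1, Add(Mul(38, Pow(-41, -1)), Mul(72, Pow(-23, -1)))) = Add(-1, Add(Mul(38, Rational(-1, 41)), Mul(72, Rational(-1, 23)))) = Add(-1, Add(Rational(-38, 41), Rational(-72, 23))) = Add(-1, Rational(-3826, 943)) = Rational(-4769, 943) ≈ -5.0573)
Function('L')(b) = Add(Rational(5, 18), Mul(Rational(1, 5), b)) (Function('L')(b) = Add(Mul(Mul(Rational(-1, 3), 5), Pow(-6, -1)), Mul(b, Pow(5, -1))) = Add(Mul(Rational(-5, 3), Rational(-1, 6)), Mul(b, Rational(1, 5))) = Add(Rational(5, 18), Mul(Rational(1, 5), b)))
Pow(Add(x, Function('L')(Add(-4, -1))), 2) = Pow(Add(Rational(-4769, 943), Add(Rational(5, 18), Mul(Rational(1, 5), Add(-4, -1)))), 2) = Pow(Add(Rational(-4769, 943), Add(Rational(5, 18), Mul(Rational(1, 5), -5))), 2) = Pow(Add(Rational(-4769, 943), Add(Rational(5, 18), -1)), 2) = Pow(Add(Rational(-4769, 943), Rational(-13, 18)), 2) = Pow(Rational(-98101, 16974), 2) = Rational(9623806201, 288116676)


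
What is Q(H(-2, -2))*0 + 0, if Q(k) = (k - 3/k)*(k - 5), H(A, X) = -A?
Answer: 0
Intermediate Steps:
Q(k) = (-5 + k)*(k - 3/k) (Q(k) = (k - 3/k)*(-5 + k) = (-5 + k)*(k - 3/k))
Q(H(-2, -2))*0 + 0 = (-3 + (-1*(-2))² - (-5)*(-2) + 15/((-1*(-2))))*0 + 0 = (-3 + 2² - 5*2 + 15/2)*0 + 0 = (-3 + 4 - 10 + 15*(½))*0 + 0 = (-3 + 4 - 10 + 15/2)*0 + 0 = -3/2*0 + 0 = 0 + 0 = 0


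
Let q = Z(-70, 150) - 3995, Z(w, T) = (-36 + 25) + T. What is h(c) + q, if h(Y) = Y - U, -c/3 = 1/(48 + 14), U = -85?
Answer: -233805/62 ≈ -3771.0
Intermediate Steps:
Z(w, T) = -11 + T
c = -3/62 (c = -3/(48 + 14) = -3/62 ≈ -0.048387)
h(Y) = 85 + Y (h(Y) = Y - 1*(-85) = Y + 85 = 85 + Y)
q = -3856 (q = (-11 + 150) - 3995 = 139 - 3995 = -3856)
h(c) + q = (85 - 3/62) - 3856 = 5267/62 - 3856 = -233805/62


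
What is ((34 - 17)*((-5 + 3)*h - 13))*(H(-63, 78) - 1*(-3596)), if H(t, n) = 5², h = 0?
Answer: -800241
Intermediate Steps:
H(t, n) = 25
((34 - 17)*((-5 + 3)*h - 13))*(H(-63, 78) - 1*(-3596)) = ((34 - 17)*((-5 + 3)*0 - 13))*(25 - 1*(-3596)) = (17*(-2*0 - 13))*(25 + 3596) = (17*(0 - 13))*3621 = (17*(-13))*3621 = -221*3621 = -800241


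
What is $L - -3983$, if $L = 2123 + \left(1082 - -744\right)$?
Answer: $7932$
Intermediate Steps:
$L = 3949$ ($L = 2123 + \left(1082 + 744\right) = 2123 + 1826 = 3949$)
$L - -3983 = 3949 - -3983 = 3949 + 3983 = 7932$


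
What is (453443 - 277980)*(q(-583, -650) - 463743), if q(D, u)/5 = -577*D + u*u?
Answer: 584416719656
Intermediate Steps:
q(D, u) = -2885*D + 5*u² (q(D, u) = 5*(-577*D + u*u) = 5*(-577*D + u²) = 5*(u² - 577*D) = -2885*D + 5*u²)
(453443 - 277980)*(q(-583, -650) - 463743) = (453443 - 277980)*((-2885*(-583) + 5*(-650)²) - 463743) = 175463*((1681955 + 5*422500) - 463743) = 175463*((1681955 + 2112500) - 463743) = 175463*(3794455 - 463743) = 175463*3330712 = 584416719656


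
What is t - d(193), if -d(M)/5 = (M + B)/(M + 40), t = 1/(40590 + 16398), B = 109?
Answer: 86052113/13278204 ≈ 6.4807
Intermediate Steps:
t = 1/56988 ≈ 1.7548e-5
d(M) = -5*(109 + M)/(40 + M) (d(M) = -5*(M + 109)/(M + 40) = -5*(109 + M)/(40 + M))
t - d(193) = 1/56988 - 5*(-109 - 1*193)/(40 + 193) = 1/56988 - 5*(-109 - 193)/233 = 1/56988 - 5*(-302)/233 = 1/56988 - 1*(-1510/233) = 1/56988 + 1510/233 = 86052113/13278204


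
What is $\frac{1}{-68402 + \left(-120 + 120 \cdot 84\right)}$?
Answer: $- \frac{1}{58442} \approx -1.7111 \cdot 10^{-5}$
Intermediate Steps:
$\frac{1}{-68402 + \left(-120 + 120 \cdot 84\right)} = \frac{1}{-68402 + \left(-120 + 10080\right)} = \frac{1}{-68402 + 9960} = \frac{1}{-58442} = - \frac{1}{58442}$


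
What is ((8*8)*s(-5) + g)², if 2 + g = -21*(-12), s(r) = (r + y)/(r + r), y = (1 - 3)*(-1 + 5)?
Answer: 2775556/25 ≈ 1.1102e+5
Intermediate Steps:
y = -8 (y = -2*4 = -8)
s(r) = (-8 + r)/(2*r) (s(r) = (r - 8)/(r + r) = (-8 + r)/((2*r)) = (-8 + r)*(1/(2*r)) = (-8 + r)/(2*r))
g = 250 (g = -2 - 21*(-12) = -2 + 252 = 250)
((8*8)*s(-5) + g)² = ((8*8)*((½)*(-8 - 5)/(-5)) + 250)² = (64*((½)*(-⅕)*(-13)) + 250)² = (64*(13/10) + 250)² = (416/5 + 250)² = (1666/5)² = 2775556/25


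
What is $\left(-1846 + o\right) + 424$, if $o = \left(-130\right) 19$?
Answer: $-3892$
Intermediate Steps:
$o = -2470$
$\left(-1846 + o\right) + 424 = \left(-1846 - 2470\right) + 424 = -4316 + 424 = -3892$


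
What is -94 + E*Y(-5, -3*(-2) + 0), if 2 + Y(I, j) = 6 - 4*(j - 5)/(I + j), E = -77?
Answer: -94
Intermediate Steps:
Y(I, j) = 4 - 4*(-5 + j)/(I + j) (Y(I, j) = -2 + (6 - 4*(j - 5)/(I + j)) = -2 + (6 - 4*(-5 + j)/(I + j)) = 4 - 4*(-5 + j)/(I + j))
-94 + E*Y(-5, -3*(-2) + 0) = -94 - 308*(5 - 5)/(-5 + (-3*(-2) + 0)) = -94 - 308*0/(-5 + (6 + 0)) = -94 - 308*0/(-5 + 6) = -94 - 308*0/1 = -94 - 308*0 = -94 - 77*0 = -94 + 0 = -94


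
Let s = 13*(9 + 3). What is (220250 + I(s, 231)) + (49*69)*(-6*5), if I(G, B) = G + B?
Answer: 119207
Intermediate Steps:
s = 156 (s = 13*12 = 156)
I(G, B) = B + G
(220250 + I(s, 231)) + (49*69)*(-6*5) = (220250 + (231 + 156)) + (49*69)*(-6*5) = (220250 + 387) + 3381*(-30) = 220637 - 101430 = 119207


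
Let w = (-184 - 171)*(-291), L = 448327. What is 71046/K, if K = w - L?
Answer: -35523/172511 ≈ -0.20592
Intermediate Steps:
w = 103305 (w = -355*(-291) = 103305)
K = -345022 (K = 103305 - 1*448327 = 103305 - 448327 = -345022)
71046/K = 71046/(-345022) = 71046*(-1/345022) = -35523/172511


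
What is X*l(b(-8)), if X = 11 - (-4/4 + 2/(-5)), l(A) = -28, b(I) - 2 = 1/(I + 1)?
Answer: -1736/5 ≈ -347.20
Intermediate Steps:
b(I) = 2 + 1/(1 + I) (b(I) = 2 + 1/(I + 1) = 2 + 1/(1 + I))
X = 62/5 (X = 11 - (-4*¼ + 2*(-⅕)) = 11 - (-1 - ⅖) = 11 - 1*(-7/5) = 11 + 7/5 = 62/5 ≈ 12.400)
X*l(b(-8)) = (62/5)*(-28) = -1736/5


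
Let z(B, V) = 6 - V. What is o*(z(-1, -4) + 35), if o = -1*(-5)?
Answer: 225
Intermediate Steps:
o = 5
o*(z(-1, -4) + 35) = 5*((6 - 1*(-4)) + 35) = 5*((6 + 4) + 35) = 5*(10 + 35) = 5*45 = 225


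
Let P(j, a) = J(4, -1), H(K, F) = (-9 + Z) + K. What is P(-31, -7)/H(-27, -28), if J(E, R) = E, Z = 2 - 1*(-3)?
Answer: -4/31 ≈ -0.12903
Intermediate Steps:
Z = 5 (Z = 2 + 3 = 5)
H(K, F) = -4 + K (H(K, F) = (-9 + 5) + K = -4 + K)
P(j, a) = 4
P(-31, -7)/H(-27, -28) = 4/(-4 - 27) = 4/(-31) = 4*(-1/31) = -4/31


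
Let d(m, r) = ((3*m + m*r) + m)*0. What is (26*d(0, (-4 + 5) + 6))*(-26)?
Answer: 0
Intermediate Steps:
d(m, r) = 0 (d(m, r) = (4*m + m*r)*0 = 0)
(26*d(0, (-4 + 5) + 6))*(-26) = (26*0)*(-26) = 0*(-26) = 0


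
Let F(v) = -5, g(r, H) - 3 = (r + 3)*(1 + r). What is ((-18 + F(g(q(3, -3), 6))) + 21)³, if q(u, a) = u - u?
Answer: -8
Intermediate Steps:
q(u, a) = 0
g(r, H) = 3 + (1 + r)*(3 + r) (g(r, H) = 3 + (r + 3)*(1 + r) = 3 + (3 + r)*(1 + r) = 3 + (1 + r)*(3 + r))
((-18 + F(g(q(3, -3), 6))) + 21)³ = ((-18 - 5) + 21)³ = (-23 + 21)³ = (-2)³ = -8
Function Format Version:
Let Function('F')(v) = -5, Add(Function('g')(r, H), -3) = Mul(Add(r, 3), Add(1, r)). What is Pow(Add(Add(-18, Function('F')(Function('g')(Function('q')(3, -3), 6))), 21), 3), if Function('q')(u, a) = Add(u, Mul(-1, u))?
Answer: -8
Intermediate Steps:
Function('q')(u, a) = 0
Function('g')(r, H) = Add(3, Mul(Add(1, r), Add(3, r))) (Function('g')(r, H) = Add(3, Mul(Add(r, 3), Add(1, r))) = Add(3, Mul(Add(3, r), Add(1, r))) = Add(3, Mul(Add(1, r), Add(3, r))))
Pow(Add(Add(-18, Function('F')(Function('g')(Function('q')(3, -3), 6))), 21), 3) = Pow(Add(Add(-18, -5), 21), 3) = Pow(Add(-23, 21), 3) = Pow(-2, 3) = -8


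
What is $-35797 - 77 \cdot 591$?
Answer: $-81304$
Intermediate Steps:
$-35797 - 77 \cdot 591 = -35797 - 45507 = -81304$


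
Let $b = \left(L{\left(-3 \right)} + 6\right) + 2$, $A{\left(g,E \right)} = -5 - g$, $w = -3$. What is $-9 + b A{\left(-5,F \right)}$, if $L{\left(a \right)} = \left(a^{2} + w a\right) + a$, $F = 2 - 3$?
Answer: $-9$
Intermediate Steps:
$F = -1$ ($F = 2 - 3 = -1$)
$L{\left(a \right)} = a^{2} - 2 a$ ($L{\left(a \right)} = \left(a^{2} - 3 a\right) + a = a^{2} - 2 a$)
$b = 23$ ($b = \left(- 3 \left(-2 - 3\right) + 6\right) + 2 = \left(\left(-3\right) \left(-5\right) + 6\right) + 2 = \left(15 + 6\right) + 2 = 21 + 2 = 23$)
$-9 + b A{\left(-5,F \right)} = -9 + 23 \left(-5 - -5\right) = -9 + 23 \left(-5 + 5\right) = -9 + 23 \cdot 0 = -9 + 0 = -9$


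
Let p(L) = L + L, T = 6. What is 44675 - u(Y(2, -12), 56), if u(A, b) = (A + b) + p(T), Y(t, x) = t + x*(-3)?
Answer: 44569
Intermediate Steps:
Y(t, x) = t - 3*x
p(L) = 2*L
u(A, b) = 12 + A + b (u(A, b) = (A + b) + 2*6 = (A + b) + 12 = 12 + A + b)
44675 - u(Y(2, -12), 56) = 44675 - (12 + (2 - 3*(-12)) + 56) = 44675 - (12 + (2 + 36) + 56) = 44675 - (12 + 38 + 56) = 44675 - 1*106 = 44675 - 106 = 44569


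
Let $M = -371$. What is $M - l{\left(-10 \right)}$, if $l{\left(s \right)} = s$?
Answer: $-361$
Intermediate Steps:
$M - l{\left(-10 \right)} = -371 - -10 = -371 + 10 = -361$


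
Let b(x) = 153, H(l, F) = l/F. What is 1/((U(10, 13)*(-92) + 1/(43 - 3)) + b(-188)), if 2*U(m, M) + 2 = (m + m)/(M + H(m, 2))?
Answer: 360/69809 ≈ 0.0051569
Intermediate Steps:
U(m, M) = -1 + m/(M + m/2) (U(m, M) = -1 + ((m + m)/(M + m/2))/2 = -1 + ((2*m)/(M + m*(½)))/2 = -1 + ((2*m)/(M + m/2))/2 = -1 + (2*m/(M + m/2))/2 = -1 + m/(M + m/2))
1/((U(10, 13)*(-92) + 1/(43 - 3)) + b(-188)) = 1/((((10 - 2*13)/(10 + 2*13))*(-92) + 1/(43 - 3)) + 153) = 1/((((10 - 26)/(10 + 26))*(-92) + 1/40) + 153) = 1/(((-16/36)*(-92) + 1/40) + 153) = 1/((((1/36)*(-16))*(-92) + 1/40) + 153) = 1/((-4/9*(-92) + 1/40) + 153) = 1/((368/9 + 1/40) + 153) = 1/(14729/360 + 153) = 1/(69809/360) = 360/69809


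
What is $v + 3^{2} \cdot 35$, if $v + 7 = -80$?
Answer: $228$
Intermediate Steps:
$v = -87$ ($v = -7 - 80 = -87$)
$v + 3^{2} \cdot 35 = -87 + 3^{2} \cdot 35 = -87 + 9 \cdot 35 = -87 + 315 = 228$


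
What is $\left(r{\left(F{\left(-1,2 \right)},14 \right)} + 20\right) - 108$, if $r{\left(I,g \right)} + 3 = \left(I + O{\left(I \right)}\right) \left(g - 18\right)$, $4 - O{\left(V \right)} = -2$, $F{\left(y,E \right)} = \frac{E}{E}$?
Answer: $-119$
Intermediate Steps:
$F{\left(y,E \right)} = 1$
$O{\left(V \right)} = 6$ ($O{\left(V \right)} = 4 - -2 = 4 + 2 = 6$)
$r{\left(I,g \right)} = -3 + \left(-18 + g\right) \left(6 + I\right)$ ($r{\left(I,g \right)} = -3 + \left(I + 6\right) \left(g - 18\right) = -3 + \left(6 + I\right) \left(-18 + g\right) = -3 + \left(-18 + g\right) \left(6 + I\right)$)
$\left(r{\left(F{\left(-1,2 \right)},14 \right)} + 20\right) - 108 = \left(\left(-111 - 18 + 6 \cdot 14 + 1 \cdot 14\right) + 20\right) - 108 = \left(\left(-111 - 18 + 84 + 14\right) + 20\right) - 108 = \left(-31 + 20\right) - 108 = -11 - 108 = -119$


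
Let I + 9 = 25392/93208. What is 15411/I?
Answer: -59851187/33895 ≈ -1765.8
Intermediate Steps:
I = -101685/11651 (I = -9 + 25392/93208 = -9 + 25392*(1/93208) = -9 + 3174/11651 = -101685/11651 ≈ -8.7276)
15411/I = 15411/(-101685/11651) = 15411*(-11651/101685) = -59851187/33895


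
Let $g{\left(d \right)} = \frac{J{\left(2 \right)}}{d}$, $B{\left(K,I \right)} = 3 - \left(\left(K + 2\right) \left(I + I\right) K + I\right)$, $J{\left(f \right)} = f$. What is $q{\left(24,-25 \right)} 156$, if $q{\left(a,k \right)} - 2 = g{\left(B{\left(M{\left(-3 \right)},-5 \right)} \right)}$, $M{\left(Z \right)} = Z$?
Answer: $\frac{6084}{19} \approx 320.21$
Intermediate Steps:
$B{\left(K,I \right)} = 3 - I - 2 I K \left(2 + K\right)$ ($B{\left(K,I \right)} = 3 - \left(\left(2 + K\right) 2 I K + I\right) = 3 - \left(2 I \left(2 + K\right) K + I\right) = 3 - \left(2 I K \left(2 + K\right) + I\right) = 3 - \left(I + 2 I K \left(2 + K\right)\right) = 3 - I - 2 I K \left(2 + K\right)$)
$g{\left(d \right)} = \frac{2}{d}$
$q{\left(a,k \right)} = \frac{39}{19}$ ($q{\left(a,k \right)} = 2 + \frac{2}{3 - -5 - \left(-20\right) \left(-3\right) - - 10 \left(-3\right)^{2}} = 2 + \frac{2}{3 + 5 - 60 - \left(-10\right) 9} = 2 + \frac{2}{3 + 5 - 60 + 90} = 2 + \frac{2}{38} = 2 + 2 \cdot \frac{1}{38} = 2 + \frac{1}{19} = \frac{39}{19}$)
$q{\left(24,-25 \right)} 156 = \frac{39}{19} \cdot 156 = \frac{6084}{19}$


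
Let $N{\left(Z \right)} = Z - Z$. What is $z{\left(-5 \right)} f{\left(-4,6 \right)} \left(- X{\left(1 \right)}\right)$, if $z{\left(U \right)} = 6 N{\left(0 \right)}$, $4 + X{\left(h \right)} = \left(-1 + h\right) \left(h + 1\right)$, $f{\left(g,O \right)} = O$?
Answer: $0$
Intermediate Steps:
$N{\left(Z \right)} = 0$
$X{\left(h \right)} = -4 + \left(1 + h\right) \left(-1 + h\right)$ ($X{\left(h \right)} = -4 + \left(-1 + h\right) \left(h + 1\right) = -4 + \left(-1 + h\right) \left(1 + h\right) = -4 + \left(1 + h\right) \left(-1 + h\right)$)
$z{\left(U \right)} = 0$ ($z{\left(U \right)} = 6 \cdot 0 = 0$)
$z{\left(-5 \right)} f{\left(-4,6 \right)} \left(- X{\left(1 \right)}\right) = 0 \cdot 6 \left(- (-5 + 1^{2})\right) = 0 \left(- (-5 + 1)\right) = 0 \left(\left(-1\right) \left(-4\right)\right) = 0 \cdot 4 = 0$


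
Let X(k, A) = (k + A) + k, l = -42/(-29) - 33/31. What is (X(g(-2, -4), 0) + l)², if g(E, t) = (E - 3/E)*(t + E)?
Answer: 32936121/808201 ≈ 40.752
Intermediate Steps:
l = 345/899 (l = -42*(-1/29) - 33*1/31 = 42/29 - 33/31 = 345/899 ≈ 0.38376)
g(E, t) = (E + t)*(E - 3/E) (g(E, t) = (E - 3/E)*(E + t) = (E + t)*(E - 3/E))
X(k, A) = A + 2*k (X(k, A) = (A + k) + k = A + 2*k)
(X(g(-2, -4), 0) + l)² = ((0 + 2*(-3 + (-2)² - 2*(-4) - 3*(-4)/(-2))) + 345/899)² = ((0 + 2*(-3 + 4 + 8 - 3*(-4)*(-½))) + 345/899)² = ((0 + 2*(-3 + 4 + 8 - 6)) + 345/899)² = ((0 + 2*3) + 345/899)² = ((0 + 6) + 345/899)² = (6 + 345/899)² = (5739/899)² = 32936121/808201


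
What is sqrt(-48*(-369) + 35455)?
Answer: sqrt(53167) ≈ 230.58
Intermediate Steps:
sqrt(-48*(-369) + 35455) = sqrt(17712 + 35455) = sqrt(53167)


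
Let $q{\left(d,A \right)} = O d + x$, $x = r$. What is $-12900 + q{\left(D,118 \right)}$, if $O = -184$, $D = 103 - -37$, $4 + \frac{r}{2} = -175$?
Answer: $-39018$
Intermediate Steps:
$r = -358$ ($r = -8 + 2 \left(-175\right) = -8 - 350 = -358$)
$D = 140$ ($D = 103 + 37 = 140$)
$x = -358$
$q{\left(d,A \right)} = -358 - 184 d$ ($q{\left(d,A \right)} = - 184 d - 358 = -358 - 184 d$)
$-12900 + q{\left(D,118 \right)} = -12900 - 26118 = -39018$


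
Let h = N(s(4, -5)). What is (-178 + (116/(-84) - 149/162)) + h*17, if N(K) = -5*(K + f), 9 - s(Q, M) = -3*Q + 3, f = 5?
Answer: -2421431/1134 ≈ -2135.3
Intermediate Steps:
s(Q, M) = 6 + 3*Q (s(Q, M) = 9 - (-3*Q + 3) = 9 - (3 - 3*Q) = 9 + (-3 + 3*Q) = 6 + 3*Q)
N(K) = -25 - 5*K (N(K) = -5*(K + 5) = -5*(5 + K) = -25 - 5*K)
h = -115 (h = -25 - 5*(6 + 3*4) = -25 - 5*(6 + 12) = -25 - 5*18 = -25 - 90 = -115)
(-178 + (116/(-84) - 149/162)) + h*17 = (-178 + (116/(-84) - 149/162)) - 115*17 = (-178 + (116*(-1/84) - 149*1/162)) - 1955 = (-178 + (-29/21 - 149/162)) - 1955 = (-178 - 2609/1134) - 1955 = -204461/1134 - 1955 = -2421431/1134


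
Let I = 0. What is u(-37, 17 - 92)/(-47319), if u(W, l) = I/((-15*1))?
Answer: 0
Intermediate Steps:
u(W, l) = 0 (u(W, l) = 0/((-15*1)) = 0/(-15) = 0*(-1/15) = 0)
u(-37, 17 - 92)/(-47319) = 0/(-47319) = 0*(-1/47319) = 0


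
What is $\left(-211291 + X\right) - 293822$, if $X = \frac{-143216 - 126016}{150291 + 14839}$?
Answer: $- \frac{41704789461}{82565} \approx -5.0511 \cdot 10^{5}$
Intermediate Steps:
$X = - \frac{134616}{82565}$ ($X = - \frac{269232}{165130} = \left(-269232\right) \frac{1}{165130} = - \frac{134616}{82565} \approx -1.6304$)
$\left(-211291 + X\right) - 293822 = \left(-211291 - \frac{134616}{82565}\right) - 293822 = - \frac{17445376031}{82565} - 293822 = - \frac{41704789461}{82565}$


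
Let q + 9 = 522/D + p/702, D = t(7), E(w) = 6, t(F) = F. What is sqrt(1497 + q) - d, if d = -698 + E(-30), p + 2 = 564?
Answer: 692 + sqrt(1048648965)/819 ≈ 731.54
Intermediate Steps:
D = 7
p = 562 (p = -2 + 564 = 562)
q = 163076/2457 (q = -9 + (522/7 + 562/702) = -9 + (522*(1/7) + 562*(1/702)) = -9 + (522/7 + 281/351) = -9 + 185189/2457 = 163076/2457 ≈ 66.372)
d = -692 (d = -698 + 6 = -692)
sqrt(1497 + q) - d = sqrt(1497 + 163076/2457) - 1*(-692) = sqrt(3841205/2457) + 692 = sqrt(1048648965)/819 + 692 = 692 + sqrt(1048648965)/819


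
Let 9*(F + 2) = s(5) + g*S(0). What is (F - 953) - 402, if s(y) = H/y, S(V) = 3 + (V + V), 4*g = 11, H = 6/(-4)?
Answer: -81367/60 ≈ -1356.1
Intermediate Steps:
H = -3/2 (H = 6*(-1/4) = -3/2 ≈ -1.5000)
g = 11/4 (g = (1/4)*11 = 11/4 ≈ 2.7500)
S(V) = 3 + 2*V
s(y) = -3/(2*y)
F = -67/60 (F = -2 + (-3/2/5 + 11*(3 + 2*0)/4)/9 = -2 + (-3/2*1/5 + 11*(3 + 0)/4)/9 = -2 + (-3/10 + (11/4)*3)/9 = -2 + (-3/10 + 33/4)/9 = -2 + (1/9)*(159/20) = -2 + 53/60 = -67/60 ≈ -1.1167)
(F - 953) - 402 = (-67/60 - 953) - 402 = -57247/60 - 402 = -81367/60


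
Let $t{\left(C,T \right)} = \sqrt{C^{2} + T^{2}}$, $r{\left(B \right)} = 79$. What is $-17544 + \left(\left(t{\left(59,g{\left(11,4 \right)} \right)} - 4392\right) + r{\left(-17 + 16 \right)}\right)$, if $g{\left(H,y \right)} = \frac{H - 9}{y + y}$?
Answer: $-21857 + \frac{\sqrt{55697}}{4} \approx -21798.0$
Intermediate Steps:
$g{\left(H,y \right)} = \frac{-9 + H}{2 y}$
$-17544 + \left(\left(t{\left(59,g{\left(11,4 \right)} \right)} - 4392\right) + r{\left(-17 + 16 \right)}\right) = -17544 + \left(\left(\sqrt{59^{2} + \left(\frac{-9 + 11}{2 \cdot 4}\right)^{2}} - 4392\right) + 79\right) = -17544 + \left(\left(\sqrt{3481 + \left(\frac{1}{2} \cdot \frac{1}{4} \cdot 2\right)^{2}} - 4392\right) + 79\right) = -17544 + \left(\left(\sqrt{3481 + \left(\frac{1}{4}\right)^{2}} - 4392\right) + 79\right) = -17544 + \left(\left(\sqrt{3481 + \frac{1}{16}} - 4392\right) + 79\right) = -17544 + \left(\left(\sqrt{\frac{55697}{16}} - 4392\right) + 79\right) = -17544 + \left(\left(\frac{\sqrt{55697}}{4} - 4392\right) + 79\right) = -17544 + \left(\left(-4392 + \frac{\sqrt{55697}}{4}\right) + 79\right) = -17544 - \left(4313 - \frac{\sqrt{55697}}{4}\right) = -21857 + \frac{\sqrt{55697}}{4}$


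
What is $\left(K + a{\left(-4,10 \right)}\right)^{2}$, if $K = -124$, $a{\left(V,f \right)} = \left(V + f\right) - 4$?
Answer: $14884$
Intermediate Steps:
$a{\left(V,f \right)} = -4 + V + f$
$\left(K + a{\left(-4,10 \right)}\right)^{2} = \left(-124 - -2\right)^{2} = \left(-124 + 2\right)^{2} = \left(-122\right)^{2} = 14884$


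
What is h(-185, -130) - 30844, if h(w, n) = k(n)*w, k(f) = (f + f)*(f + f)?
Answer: -12536844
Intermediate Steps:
k(f) = 4*f² (k(f) = (2*f)*(2*f) = 4*f²)
h(w, n) = 4*w*n² (h(w, n) = (4*n²)*w = 4*w*n²)
h(-185, -130) - 30844 = 4*(-185)*(-130)² - 30844 = 4*(-185)*16900 - 30844 = -12506000 - 30844 = -12536844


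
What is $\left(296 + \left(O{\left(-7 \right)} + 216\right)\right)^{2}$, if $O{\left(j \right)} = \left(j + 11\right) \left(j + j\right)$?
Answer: $207936$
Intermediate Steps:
$O{\left(j \right)} = 2 j \left(11 + j\right)$ ($O{\left(j \right)} = \left(11 + j\right) 2 j = 2 j \left(11 + j\right)$)
$\left(296 + \left(O{\left(-7 \right)} + 216\right)\right)^{2} = \left(296 + \left(2 \left(-7\right) \left(11 - 7\right) + 216\right)\right)^{2} = \left(296 + \left(2 \left(-7\right) 4 + 216\right)\right)^{2} = \left(296 + \left(-56 + 216\right)\right)^{2} = \left(296 + 160\right)^{2} = 456^{2} = 207936$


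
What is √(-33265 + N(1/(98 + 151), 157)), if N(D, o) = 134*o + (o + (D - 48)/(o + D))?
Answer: I*√18447541102914/39094 ≈ 109.86*I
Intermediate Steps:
N(D, o) = 135*o + (-48 + D)/(D + o) (N(D, o) = 134*o + (o + (-48 + D)/(D + o)) = 135*o + (-48 + D)/(D + o))
√(-33265 + N(1/(98 + 151), 157)) = √(-33265 + (-48 + 1/(98 + 151) + 135*157² + 135*157/(98 + 151))/(1/(98 + 151) + 157)) = √(-33265 + (-48 + 1/249 + 135*24649 + 135*157/249)/(1/249 + 157)) = √(-33265 + (-48 + 1/249 + 3327615 + 135*(1/249)*157)/(1/249 + 157)) = √(-33265 + (-48 + 1/249 + 3327615 + 7065/83)/(39094/249)) = √(-33265 + (249/39094)*(828585379/249)) = √(-33265 + 828585379/39094) = √(-471876531/39094) = I*√18447541102914/39094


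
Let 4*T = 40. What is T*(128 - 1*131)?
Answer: -30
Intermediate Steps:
T = 10 (T = (¼)*40 = 10)
T*(128 - 1*131) = 10*(128 - 1*131) = 10*(128 - 131) = 10*(-3) = -30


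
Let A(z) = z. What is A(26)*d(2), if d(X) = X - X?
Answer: 0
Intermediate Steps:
d(X) = 0
A(26)*d(2) = 26*0 = 0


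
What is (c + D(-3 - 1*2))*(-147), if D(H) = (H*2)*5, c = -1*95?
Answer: 21315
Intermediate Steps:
c = -95
D(H) = 10*H (D(H) = (2*H)*5 = 10*H)
(c + D(-3 - 1*2))*(-147) = (-95 + 10*(-3 - 1*2))*(-147) = (-95 + 10*(-3 - 2))*(-147) = (-95 + 10*(-5))*(-147) = (-95 - 50)*(-147) = -145*(-147) = 21315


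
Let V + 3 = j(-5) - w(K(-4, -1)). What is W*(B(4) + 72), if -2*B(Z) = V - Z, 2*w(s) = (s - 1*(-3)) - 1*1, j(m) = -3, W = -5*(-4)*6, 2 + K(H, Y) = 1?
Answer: 9270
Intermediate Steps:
K(H, Y) = -1 (K(H, Y) = -2 + 1 = -1)
W = 120 (W = 20*6 = 120)
w(s) = 1 + s/2 (w(s) = ((s - 1*(-3)) - 1*1)/2 = ((s + 3) - 1)/2 = ((3 + s) - 1)/2 = (2 + s)/2 = 1 + s/2)
V = -13/2 (V = -3 + (-3 - (1 + (1/2)*(-1))) = -3 + (-3 - (1 - 1/2)) = -3 + (-3 - 1*1/2) = -3 + (-3 - 1/2) = -3 - 7/2 = -13/2 ≈ -6.5000)
B(Z) = 13/4 + Z/2 (B(Z) = -(-13/2 - Z)/2 = 13/4 + Z/2)
W*(B(4) + 72) = 120*((13/4 + (1/2)*4) + 72) = 120*((13/4 + 2) + 72) = 120*(21/4 + 72) = 120*(309/4) = 9270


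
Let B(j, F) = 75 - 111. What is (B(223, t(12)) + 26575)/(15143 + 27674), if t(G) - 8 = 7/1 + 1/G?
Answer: 26539/42817 ≈ 0.61982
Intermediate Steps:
t(G) = 15 + 1/G (t(G) = 8 + (7/1 + 1/G) = 8 + (7*1 + 1/G) = 8 + (7 + 1/G) = 15 + 1/G)
B(j, F) = -36
(B(223, t(12)) + 26575)/(15143 + 27674) = (-36 + 26575)/(15143 + 27674) = 26539/42817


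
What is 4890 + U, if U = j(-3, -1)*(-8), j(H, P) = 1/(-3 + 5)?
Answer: 4886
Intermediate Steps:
j(H, P) = ½ (j(H, P) = 1/2 = ½)
U = -4 (U = (½)*(-8) = -4)
4890 + U = 4890 - 4 = 4886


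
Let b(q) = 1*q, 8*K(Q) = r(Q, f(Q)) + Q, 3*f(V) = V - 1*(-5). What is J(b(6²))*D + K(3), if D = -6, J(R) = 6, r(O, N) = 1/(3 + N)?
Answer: -2421/68 ≈ -35.603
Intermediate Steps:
f(V) = 5/3 + V/3 (f(V) = (V - 1*(-5))/3 = (V + 5)/3 = (5 + V)/3 = 5/3 + V/3)
K(Q) = Q/8 + 1/(8*(14/3 + Q/3)) (K(Q) = (1/(3 + (5/3 + Q/3)) + Q)/8 = (1/(14/3 + Q/3) + Q)/8 = (Q + 1/(14/3 + Q/3))/8 = Q/8 + 1/(8*(14/3 + Q/3)))
b(q) = q
J(b(6²))*D + K(3) = 6*(-6) + (3 + 3*(14 + 3))/(8*(14 + 3)) = -36 + (⅛)*(3 + 3*17)/17 = -36 + (⅛)*(1/17)*(3 + 51) = -36 + (⅛)*(1/17)*54 = -36 + 27/68 = -2421/68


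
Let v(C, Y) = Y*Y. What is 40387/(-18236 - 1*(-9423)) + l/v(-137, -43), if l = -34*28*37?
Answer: -385104675/16295237 ≈ -23.633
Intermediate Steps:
v(C, Y) = Y**2
l = -35224 (l = -952*37 = -35224)
40387/(-18236 - 1*(-9423)) + l/v(-137, -43) = 40387/(-18236 - 1*(-9423)) - 35224/((-43)**2) = 40387/(-18236 + 9423) - 35224/1849 = 40387/(-8813) - 35224*1/1849 = 40387*(-1/8813) - 35224/1849 = -40387/8813 - 35224/1849 = -385104675/16295237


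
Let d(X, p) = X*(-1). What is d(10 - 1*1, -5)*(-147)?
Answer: 1323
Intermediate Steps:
d(X, p) = -X
d(10 - 1*1, -5)*(-147) = -(10 - 1*1)*(-147) = -(10 - 1)*(-147) = -1*9*(-147) = -9*(-147) = 1323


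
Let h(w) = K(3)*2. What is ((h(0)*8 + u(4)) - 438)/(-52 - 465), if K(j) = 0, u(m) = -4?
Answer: 442/517 ≈ 0.85493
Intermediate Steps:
h(w) = 0 (h(w) = 0*2 = 0)
((h(0)*8 + u(4)) - 438)/(-52 - 465) = ((0*8 - 4) - 438)/(-52 - 465) = ((0 - 4) - 438)/(-517) = (-4 - 438)*(-1/517) = -442*(-1/517) = 442/517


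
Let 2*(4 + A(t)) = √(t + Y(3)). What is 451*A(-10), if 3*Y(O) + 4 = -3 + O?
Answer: -1804 + 451*I*√102/6 ≈ -1804.0 + 759.15*I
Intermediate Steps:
Y(O) = -7/3 + O/3 (Y(O) = -4/3 + (-3 + O)/3 = -4/3 + (-1 + O/3) = -7/3 + O/3)
A(t) = -4 + √(-4/3 + t)/2 (A(t) = -4 + √(t + (-7/3 + (⅓)*3))/2 = -4 + √(t + (-7/3 + 1))/2 = -4 + √(t - 4/3)/2 = -4 + √(-4/3 + t)/2)
451*A(-10) = 451*(-4 + √(-12 + 9*(-10))/6) = 451*(-4 + √(-12 - 90)/6) = 451*(-4 + √(-102)/6) = 451*(-4 + (I*√102)/6) = 451*(-4 + I*√102/6) = -1804 + 451*I*√102/6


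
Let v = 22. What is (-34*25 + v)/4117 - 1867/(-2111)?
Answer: 258197/377869 ≈ 0.68330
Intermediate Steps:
(-34*25 + v)/4117 - 1867/(-2111) = (-34*25 + 22)/4117 - 1867/(-2111) = (-850 + 22)*(1/4117) - 1867*(-1/2111) = -828*1/4117 + 1867/2111 = -36/179 + 1867/2111 = 258197/377869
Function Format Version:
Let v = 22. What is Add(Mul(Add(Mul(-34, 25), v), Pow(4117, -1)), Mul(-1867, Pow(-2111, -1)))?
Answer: Rational(258197, 377869) ≈ 0.68330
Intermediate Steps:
Add(Mul(Add(Mul(-34, 25), v), Pow(4117, -1)), Mul(-1867, Pow(-2111, -1))) = Add(Mul(Add(Mul(-34, 25), 22), Pow(4117, -1)), Mul(-1867, Pow(-2111, -1))) = Add(Mul(Add(-850, 22), Rational(1, 4117)), Mul(-1867, Rational(-1, 2111))) = Add(Mul(-828, Rational(1, 4117)), Rational(1867, 2111)) = Add(Rational(-36, 179), Rational(1867, 2111)) = Rational(258197, 377869)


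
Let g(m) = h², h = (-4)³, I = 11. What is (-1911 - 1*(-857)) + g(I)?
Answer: 3042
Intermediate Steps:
h = -64
g(m) = 4096 (g(m) = (-64)² = 4096)
(-1911 - 1*(-857)) + g(I) = (-1911 - 1*(-857)) + 4096 = (-1911 + 857) + 4096 = -1054 + 4096 = 3042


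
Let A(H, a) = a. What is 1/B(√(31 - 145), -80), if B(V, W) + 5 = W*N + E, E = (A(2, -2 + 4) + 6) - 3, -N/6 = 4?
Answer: 1/1920 ≈ 0.00052083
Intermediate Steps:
N = -24 (N = -6*4 = -24)
E = 5 (E = ((-2 + 4) + 6) - 3 = (2 + 6) - 3 = 8 - 3 = 5)
B(V, W) = -24*W (B(V, W) = -5 + (W*(-24) + 5) = -5 + (-24*W + 5) = -5 + (5 - 24*W) = -24*W)
1/B(√(31 - 145), -80) = 1/(-24*(-80)) = 1/1920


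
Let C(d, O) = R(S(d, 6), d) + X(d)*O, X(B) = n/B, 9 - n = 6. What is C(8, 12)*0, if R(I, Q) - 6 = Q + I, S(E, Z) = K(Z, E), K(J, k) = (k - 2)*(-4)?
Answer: 0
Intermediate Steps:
n = 3 (n = 9 - 1*6 = 9 - 6 = 3)
K(J, k) = 8 - 4*k (K(J, k) = (-2 + k)*(-4) = 8 - 4*k)
S(E, Z) = 8 - 4*E
R(I, Q) = 6 + I + Q (R(I, Q) = 6 + (Q + I) = 6 + (I + Q) = 6 + I + Q)
X(B) = 3/B
C(d, O) = 14 - 3*d + 3*O/d (C(d, O) = (6 + (8 - 4*d) + d) + (3/d)*O = (14 - 3*d) + 3*O/d = 14 - 3*d + 3*O/d)
C(8, 12)*0 = (14 - 3*8 + 3*12/8)*0 = (14 - 24 + 3*12*(1/8))*0 = (14 - 24 + 9/2)*0 = -11/2*0 = 0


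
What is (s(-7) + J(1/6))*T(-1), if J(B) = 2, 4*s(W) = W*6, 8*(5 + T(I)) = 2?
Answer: 323/8 ≈ 40.375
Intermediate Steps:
T(I) = -19/4 (T(I) = -5 + (1/8)*2 = -5 + 1/4 = -19/4)
s(W) = 3*W/2 (s(W) = (W*6)/4 = (6*W)/4 = 3*W/2)
(s(-7) + J(1/6))*T(-1) = ((3/2)*(-7) + 2)*(-19/4) = (-21/2 + 2)*(-19/4) = -17/2*(-19/4) = 323/8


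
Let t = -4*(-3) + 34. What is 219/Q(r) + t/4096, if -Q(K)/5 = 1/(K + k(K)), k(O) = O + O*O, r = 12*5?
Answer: -333692905/2048 ≈ -1.6294e+5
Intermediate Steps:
r = 60
k(O) = O + O**2
t = 46 (t = 12 + 34 = 46)
Q(K) = -5/(K + K*(1 + K))
219/Q(r) + t/4096 = 219/((-5/(60*(2 + 60)))) + 46/4096 = 219/((-5*1/60/62)) + 46*(1/4096) = 219/((-5*1/60*1/62)) + 23/2048 = 219/(-1/744) + 23/2048 = 219*(-744) + 23/2048 = -162936 + 23/2048 = -333692905/2048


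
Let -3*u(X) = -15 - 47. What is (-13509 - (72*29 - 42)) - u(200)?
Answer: -46727/3 ≈ -15576.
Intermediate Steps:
u(X) = 62/3 (u(X) = -(-15 - 47)/3 = -⅓*(-62) = 62/3)
(-13509 - (72*29 - 42)) - u(200) = (-13509 - (72*29 - 42)) - 1*62/3 = (-13509 - (2088 - 42)) - 62/3 = (-13509 - 1*2046) - 62/3 = (-13509 - 2046) - 62/3 = -15555 - 62/3 = -46727/3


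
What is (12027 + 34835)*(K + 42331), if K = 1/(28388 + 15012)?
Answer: 43046622510831/21700 ≈ 1.9837e+9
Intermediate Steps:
K = 1/43400 ≈ 2.3041e-5
(12027 + 34835)*(K + 42331) = (12027 + 34835)*(1/43400 + 42331) = 46862*(1837165401/43400) = 43046622510831/21700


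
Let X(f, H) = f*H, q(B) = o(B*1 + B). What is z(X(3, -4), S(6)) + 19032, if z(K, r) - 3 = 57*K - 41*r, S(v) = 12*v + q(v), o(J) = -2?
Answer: 15481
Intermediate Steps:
q(B) = -2
X(f, H) = H*f
S(v) = -2 + 12*v (S(v) = 12*v - 2 = -2 + 12*v)
z(K, r) = 3 - 41*r + 57*K (z(K, r) = 3 + (57*K - 41*r) = 3 + (-41*r + 57*K) = 3 - 41*r + 57*K)
z(X(3, -4), S(6)) + 19032 = (3 - 41*(-2 + 12*6) + 57*(-4*3)) + 19032 = (3 - 41*(-2 + 72) + 57*(-12)) + 19032 = (3 - 41*70 - 684) + 19032 = (3 - 2870 - 684) + 19032 = -3551 + 19032 = 15481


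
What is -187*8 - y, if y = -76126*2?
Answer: 150756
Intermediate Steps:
y = -152252
-187*8 - y = -187*8 - 1*(-152252) = -1496 + 152252 = 150756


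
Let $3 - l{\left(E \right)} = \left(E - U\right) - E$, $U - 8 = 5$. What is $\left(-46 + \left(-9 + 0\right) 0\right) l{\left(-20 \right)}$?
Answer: $-736$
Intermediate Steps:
$U = 13$ ($U = 8 + 5 = 13$)
$l{\left(E \right)} = 16$ ($l{\left(E \right)} = 3 - \left(\left(E - 13\right) - E\right) = 3 - \left(\left(-13 + E\right) - E\right) = 3 - -13 = 3 + 13 = 16$)
$\left(-46 + \left(-9 + 0\right) 0\right) l{\left(-20 \right)} = \left(-46 + \left(-9 + 0\right) 0\right) 16 = \left(-46 - 0\right) 16 = \left(-46 + 0\right) 16 = \left(-46\right) 16 = -736$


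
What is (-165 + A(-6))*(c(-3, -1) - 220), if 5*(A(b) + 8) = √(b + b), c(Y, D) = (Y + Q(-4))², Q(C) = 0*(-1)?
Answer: 36503 - 422*I*√3/5 ≈ 36503.0 - 146.19*I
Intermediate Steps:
Q(C) = 0
c(Y, D) = Y² (c(Y, D) = (Y + 0)² = Y²)
A(b) = -8 + √2*√b/5 (A(b) = -8 + √(b + b)/5 = -8 + √(2*b)/5 = -8 + (√2*√b)/5 = -8 + √2*√b/5)
(-165 + A(-6))*(c(-3, -1) - 220) = (-165 + (-8 + √2*√(-6)/5))*((-3)² - 220) = (-165 + (-8 + √2*(I*√6)/5))*(9 - 220) = (-165 + (-8 + 2*I*√3/5))*(-211) = (-173 + 2*I*√3/5)*(-211) = 36503 - 422*I*√3/5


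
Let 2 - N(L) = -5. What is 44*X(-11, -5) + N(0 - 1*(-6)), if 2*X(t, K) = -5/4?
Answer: -41/2 ≈ -20.500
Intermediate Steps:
X(t, K) = -5/8 (X(t, K) = (-5/4)/2 = (-5*¼)/2 = (½)*(-5/4) = -5/8)
N(L) = 7 (N(L) = 2 - 1*(-5) = 2 + 5 = 7)
44*X(-11, -5) + N(0 - 1*(-6)) = 44*(-5/8) + 7 = -55/2 + 7 = -41/2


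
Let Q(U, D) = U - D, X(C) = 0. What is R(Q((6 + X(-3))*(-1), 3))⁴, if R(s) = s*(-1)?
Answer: 6561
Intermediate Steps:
R(s) = -s
R(Q((6 + X(-3))*(-1), 3))⁴ = (-((6 + 0)*(-1) - 1*3))⁴ = (-(6*(-1) - 3))⁴ = (-(-6 - 3))⁴ = (-1*(-9))⁴ = 9⁴ = 6561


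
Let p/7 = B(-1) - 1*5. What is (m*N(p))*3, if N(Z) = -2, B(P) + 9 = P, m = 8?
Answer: -48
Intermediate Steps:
B(P) = -9 + P
p = -105 (p = 7*((-9 - 1) - 1*5) = 7*(-10 - 5) = 7*(-15) = -105)
(m*N(p))*3 = (8*(-2))*3 = -16*3 = -48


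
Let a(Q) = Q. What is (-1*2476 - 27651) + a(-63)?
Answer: -30190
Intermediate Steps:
(-1*2476 - 27651) + a(-63) = (-1*2476 - 27651) - 63 = (-2476 - 27651) - 63 = -30127 - 63 = -30190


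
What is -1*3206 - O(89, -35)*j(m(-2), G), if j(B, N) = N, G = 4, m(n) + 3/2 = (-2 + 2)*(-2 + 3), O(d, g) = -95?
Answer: -2826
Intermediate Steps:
m(n) = -3/2 (m(n) = -3/2 + (-2 + 2)*(-2 + 3) = -3/2 + 0*1 = -3/2 + 0 = -3/2)
-1*3206 - O(89, -35)*j(m(-2), G) = -1*3206 - (-95)*4 = -3206 - 1*(-380) = -3206 + 380 = -2826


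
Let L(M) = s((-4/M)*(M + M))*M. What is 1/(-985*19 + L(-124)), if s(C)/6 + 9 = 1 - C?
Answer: -1/18715 ≈ -5.3433e-5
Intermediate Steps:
s(C) = -48 - 6*C (s(C) = -54 + 6*(1 - C) = -54 + (6 - 6*C) = -48 - 6*C)
L(M) = 0 (L(M) = (-48 - 6*(-4/M)*(M + M))*M = (-48 - 6*(-4/M)*2*M)*M = (-48 - 6*(-8))*M = (-48 + 48)*M = 0*M = 0)
1/(-985*19 + L(-124)) = 1/(-985*19 + 0) = 1/(-18715 + 0) = 1/(-18715) = -1/18715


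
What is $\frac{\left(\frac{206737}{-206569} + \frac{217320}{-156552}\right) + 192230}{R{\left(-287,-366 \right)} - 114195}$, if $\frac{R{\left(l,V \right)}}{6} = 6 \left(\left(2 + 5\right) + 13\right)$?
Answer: $- \frac{7849000457008}{4633389148025} \approx -1.694$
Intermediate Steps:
$R{\left(l,V \right)} = 720$ ($R{\left(l,V \right)} = 6 \cdot 6 \left(\left(2 + 5\right) + 13\right) = 6 \cdot 6 \left(7 + 13\right) = 6 \cdot 6 \cdot 20 = 6 \cdot 120 = 720$)
$\frac{\left(\frac{206737}{-206569} + \frac{217320}{-156552}\right) + 192230}{R{\left(-287,-366 \right)} - 114195} = \frac{\left(\frac{206737}{-206569} + \frac{217320}{-156552}\right) + 192230}{720 - 114195} = \frac{\left(206737 \left(- \frac{1}{206569}\right) + 217320 \left(- \frac{1}{156552}\right)\right) + 192230}{-113475} = \left(\left(- \frac{206737}{206569} - \frac{9055}{6523}\right) + 192230\right) \left(- \frac{1}{113475}\right) = \left(- \frac{292638886}{122495417} + 192230\right) \left(- \frac{1}{113475}\right) = \frac{23547001371024}{122495417} \left(- \frac{1}{113475}\right) = - \frac{7849000457008}{4633389148025}$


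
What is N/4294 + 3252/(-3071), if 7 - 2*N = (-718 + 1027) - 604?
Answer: -13500367/13186874 ≈ -1.0238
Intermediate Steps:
N = 151 (N = 7/2 - ((-718 + 1027) - 604)/2 = 7/2 - (309 - 604)/2 = 7/2 - ½*(-295) = 7/2 + 295/2 = 151)
N/4294 + 3252/(-3071) = 151/4294 + 3252/(-3071) = 151*(1/4294) + 3252*(-1/3071) = 151/4294 - 3252/3071 = -13500367/13186874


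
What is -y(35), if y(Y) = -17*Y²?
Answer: 20825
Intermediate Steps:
-y(35) = -(-17)*35² = -(-17)*1225 = -1*(-20825) = 20825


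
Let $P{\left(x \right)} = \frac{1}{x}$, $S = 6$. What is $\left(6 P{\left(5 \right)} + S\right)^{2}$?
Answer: $\frac{1296}{25} \approx 51.84$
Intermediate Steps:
$\left(6 P{\left(5 \right)} + S\right)^{2} = \left(\frac{6}{5} + 6\right)^{2} = \left(\frac{36}{5}\right)^{2} = \frac{1296}{25}$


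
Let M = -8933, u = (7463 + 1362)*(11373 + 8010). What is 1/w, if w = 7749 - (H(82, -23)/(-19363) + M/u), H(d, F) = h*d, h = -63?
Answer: 3312137480925/25664869842656654 ≈ 0.00012905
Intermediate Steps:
H(d, F) = -63*d
u = 171054975 (u = 8825*19383 = 171054975)
w = 25664869842656654/3312137480925 (w = 7749 - (-63*82/(-19363) - 8933/171054975) = 7749 - (-5166*(-1/19363) - 8933*1/171054975) = 7749 - (5166/19363 - 8933/171054975) = 7749 - 1*883497031171/3312137480925 = 7749 - 883497031171/3312137480925 = 25664869842656654/3312137480925 ≈ 7748.7)
1/w = 1/(25664869842656654/3312137480925) = 3312137480925/25664869842656654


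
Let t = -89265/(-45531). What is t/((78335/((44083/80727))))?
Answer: 262337933/19195109368893 ≈ 1.3667e-5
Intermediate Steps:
t = 29755/15177 (t = -89265*(-1/45531) = 29755/15177 ≈ 1.9605)
t/((78335/((44083/80727)))) = 29755/(15177*((78335/((44083/80727))))) = 29755/(15177*((78335/((44083*(1/80727)))))) = 29755/(15177*((78335/(44083/80727)))) = 29755/(15177*((78335*(80727/44083)))) = 29755/(15177*(6323749545/44083)) = (29755/15177)*(44083/6323749545) = 262337933/19195109368893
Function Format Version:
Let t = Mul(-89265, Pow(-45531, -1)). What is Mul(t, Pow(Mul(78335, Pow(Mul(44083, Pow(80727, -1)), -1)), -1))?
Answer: Rational(262337933, 19195109368893) ≈ 1.3667e-5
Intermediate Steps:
t = Rational(29755, 15177) (t = Mul(-89265, Rational(-1, 45531)) = Rational(29755, 15177) ≈ 1.9605)
Mul(t, Pow(Mul(78335, Pow(Mul(44083, Pow(80727, -1)), -1)), -1)) = Mul(Rational(29755, 15177), Pow(Mul(78335, Pow(Mul(44083, Pow(80727, -1)), -1)), -1)) = Mul(Rational(29755, 15177), Pow(Mul(78335, Pow(Mul(44083, Rational(1, 80727)), -1)), -1)) = Mul(Rational(29755, 15177), Pow(Mul(78335, Pow(Rational(44083, 80727), -1)), -1)) = Mul(Rational(29755, 15177), Pow(Mul(78335, Rational(80727, 44083)), -1)) = Mul(Rational(29755, 15177), Pow(Rational(6323749545, 44083), -1)) = Mul(Rational(29755, 15177), Rational(44083, 6323749545)) = Rational(262337933, 19195109368893)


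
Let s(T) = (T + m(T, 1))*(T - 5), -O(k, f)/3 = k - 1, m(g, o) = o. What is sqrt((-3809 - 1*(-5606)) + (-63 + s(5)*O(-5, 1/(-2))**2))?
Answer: 17*sqrt(6) ≈ 41.641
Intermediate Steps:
O(k, f) = 3 - 3*k (O(k, f) = -3*(k - 1) = -3*(-1 + k) = 3 - 3*k)
s(T) = (1 + T)*(-5 + T) (s(T) = (T + 1)*(T - 5) = (1 + T)*(-5 + T))
sqrt((-3809 - 1*(-5606)) + (-63 + s(5)*O(-5, 1/(-2))**2)) = sqrt((-3809 - 1*(-5606)) + (-63 + (-5 + 5**2 - 4*5)*(3 - 3*(-5))**2)) = sqrt((-3809 + 5606) + (-63 + (-5 + 25 - 20)*(3 + 15)**2)) = sqrt(1797 + (-63 + 0*18**2)) = sqrt(1797 + (-63 + 0*324)) = sqrt(1797 + (-63 + 0)) = sqrt(1797 - 63) = sqrt(1734) = 17*sqrt(6)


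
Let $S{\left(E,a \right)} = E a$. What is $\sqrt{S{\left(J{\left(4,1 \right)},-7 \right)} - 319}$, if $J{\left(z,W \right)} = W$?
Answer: $i \sqrt{326} \approx 18.055 i$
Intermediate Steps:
$\sqrt{S{\left(J{\left(4,1 \right)},-7 \right)} - 319} = \sqrt{1 \left(-7\right) - 319} = \sqrt{-7 - 319} = \sqrt{-326} = i \sqrt{326}$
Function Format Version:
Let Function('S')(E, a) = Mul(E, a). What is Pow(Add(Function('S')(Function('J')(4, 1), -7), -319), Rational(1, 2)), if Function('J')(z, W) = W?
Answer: Mul(I, Pow(326, Rational(1, 2))) ≈ Mul(18.055, I)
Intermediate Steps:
Pow(Add(Function('S')(Function('J')(4, 1), -7), -319), Rational(1, 2)) = Pow(Add(Mul(1, -7), -319), Rational(1, 2)) = Pow(Add(-7, -319), Rational(1, 2)) = Pow(-326, Rational(1, 2)) = Mul(I, Pow(326, Rational(1, 2)))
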